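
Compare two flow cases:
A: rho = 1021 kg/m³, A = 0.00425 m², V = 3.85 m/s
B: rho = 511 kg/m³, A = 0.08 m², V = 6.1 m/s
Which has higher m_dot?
m_dot(A) = 16.71 kg/s, m_dot(B) = 249.4 kg/s. Answer: B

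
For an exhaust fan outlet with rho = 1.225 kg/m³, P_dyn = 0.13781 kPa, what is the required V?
Formula: P_{dyn} = \frac{1}{2} \rho V^2
Substituting knowns: 0.13781 = 0.5·1.225·V²/1000
Solving for V: V = √(2·(0.13781·1000)/1.225) = 15 m/s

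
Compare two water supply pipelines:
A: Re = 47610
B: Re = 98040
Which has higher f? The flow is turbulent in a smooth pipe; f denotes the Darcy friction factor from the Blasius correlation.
f(A) = 0.02139, f(B) = 0.01786. Answer: A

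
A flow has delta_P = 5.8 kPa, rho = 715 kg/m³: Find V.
Formula: V = \sqrt{\frac{2 \Delta P}{\rho}}
V = √(2·(5.8·1000)/715) = 4.028 m/s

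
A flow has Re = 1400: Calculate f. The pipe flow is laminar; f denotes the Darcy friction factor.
Formula: f = \frac{64}{Re}
f = 64/1400 = 0.04571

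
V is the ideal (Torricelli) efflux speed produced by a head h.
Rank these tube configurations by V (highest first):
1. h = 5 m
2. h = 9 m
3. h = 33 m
Case 1: V = 9.905 m/s
Case 2: V = 13.29 m/s
Case 3: V = 25.45 m/s
Ranking (highest first): 3, 2, 1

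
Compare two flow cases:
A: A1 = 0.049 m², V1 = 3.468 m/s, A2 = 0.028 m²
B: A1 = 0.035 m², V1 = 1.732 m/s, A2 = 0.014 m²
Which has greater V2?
V2(A) = 6.069 m/s, V2(B) = 4.33 m/s. Answer: A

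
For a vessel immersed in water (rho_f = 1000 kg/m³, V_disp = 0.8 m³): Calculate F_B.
Formula: F_B = \rho_f g V_{disp}
F_B = 1000·9.81·0.8 = 7848 N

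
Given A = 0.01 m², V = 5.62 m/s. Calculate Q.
Formula: Q = A V
Q = 0.01·5.62·1000 = 56.2 L/s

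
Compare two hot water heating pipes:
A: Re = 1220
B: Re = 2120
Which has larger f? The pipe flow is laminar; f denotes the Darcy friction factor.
f(A) = 0.05246, f(B) = 0.03019. Answer: A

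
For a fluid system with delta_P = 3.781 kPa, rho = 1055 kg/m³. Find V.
Formula: V = \sqrt{\frac{2 \Delta P}{\rho}}
V = √(2·(3.781·1000)/1055) = 2.677 m/s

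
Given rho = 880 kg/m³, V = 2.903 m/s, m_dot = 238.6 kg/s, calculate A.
Formula: \dot{m} = \rho A V
Substituting knowns: 238.6 = 880·A·2.903
Solving for A: A = 238.6/(880·2.903) = 0.0934 m²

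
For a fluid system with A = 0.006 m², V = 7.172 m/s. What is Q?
Formula: Q = A V
Q = 0.006·7.172·1000 = 43.03 L/s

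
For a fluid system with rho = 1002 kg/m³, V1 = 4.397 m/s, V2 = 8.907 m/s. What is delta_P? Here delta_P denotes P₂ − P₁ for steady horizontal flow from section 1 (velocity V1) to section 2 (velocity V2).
Formula: \Delta P = \frac{1}{2} \rho (V_1^2 - V_2^2)
delta_P = 0.5·1002·(4.397² − 8.907²)/1000 = -30.06 kPa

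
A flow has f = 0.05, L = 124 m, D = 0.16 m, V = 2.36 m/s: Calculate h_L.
Formula: h_L = f \frac{L}{D} \frac{V^2}{2g}
h_L = 0.05·(124/0.16)·2.36²/(2·9.81) = 11 m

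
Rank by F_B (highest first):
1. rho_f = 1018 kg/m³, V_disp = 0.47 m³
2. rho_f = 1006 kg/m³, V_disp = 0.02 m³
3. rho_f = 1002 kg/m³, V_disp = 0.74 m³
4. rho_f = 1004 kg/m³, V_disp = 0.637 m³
Case 1: F_B = 4694 N
Case 2: F_B = 197.4 N
Case 3: F_B = 7274 N
Case 4: F_B = 6274 N
Ranking (highest first): 3, 4, 1, 2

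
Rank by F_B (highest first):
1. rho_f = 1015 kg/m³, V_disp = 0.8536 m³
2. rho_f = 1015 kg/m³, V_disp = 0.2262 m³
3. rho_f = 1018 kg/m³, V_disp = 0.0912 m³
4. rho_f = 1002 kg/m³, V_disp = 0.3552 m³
Case 1: F_B = 8499 N
Case 2: F_B = 2252 N
Case 3: F_B = 910.8 N
Case 4: F_B = 3491 N
Ranking (highest first): 1, 4, 2, 3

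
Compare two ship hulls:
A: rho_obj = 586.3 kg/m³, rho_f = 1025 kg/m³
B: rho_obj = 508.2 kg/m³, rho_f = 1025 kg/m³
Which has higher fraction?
fraction(A) = 0.572, fraction(B) = 0.4958. Answer: A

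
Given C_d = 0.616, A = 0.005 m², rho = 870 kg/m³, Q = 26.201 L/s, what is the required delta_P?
Formula: Q = C_d A \sqrt{\frac{2 \Delta P}{\rho}}
Substituting knowns: 26.201 = 0.616·0.005·√(2·(delta_P·1000)/870)·1000
Solving for delta_P: delta_P = ((26.201/1000)/(0.616·0.005))²·870/2/1000 = 31.48 kPa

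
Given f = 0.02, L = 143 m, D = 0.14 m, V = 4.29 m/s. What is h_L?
Formula: h_L = f \frac{L}{D} \frac{V^2}{2g}
h_L = 0.02·(143/0.14)·4.29²/(2·9.81) = 19.16 m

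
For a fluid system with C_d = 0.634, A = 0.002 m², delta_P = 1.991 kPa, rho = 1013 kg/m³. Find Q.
Formula: Q = C_d A \sqrt{\frac{2 \Delta P}{\rho}}
Q = 0.634·0.002·√(2·(1.991·1000)/1013)·1000 = 2.514 L/s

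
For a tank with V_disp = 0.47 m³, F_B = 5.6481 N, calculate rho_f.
Formula: F_B = \rho_f g V_{disp}
Substituting knowns: 5.6481 = rho_f·9.81·0.47
Solving for rho_f: rho_f = 5.6481/(9.81·0.47) = 1.225 kg/m³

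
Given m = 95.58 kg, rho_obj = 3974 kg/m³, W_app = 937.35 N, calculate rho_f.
Formula: W_{app} = mg\left(1 - \frac{\rho_f}{\rho_{obj}}\right)
Substituting knowns: 937.35 = 95.58·9.81·(1 − rho_f/3974)
Solving for rho_f: rho_f = 3974·(1 − 937.35/(95.58·9.81)) = 1.228 kg/m³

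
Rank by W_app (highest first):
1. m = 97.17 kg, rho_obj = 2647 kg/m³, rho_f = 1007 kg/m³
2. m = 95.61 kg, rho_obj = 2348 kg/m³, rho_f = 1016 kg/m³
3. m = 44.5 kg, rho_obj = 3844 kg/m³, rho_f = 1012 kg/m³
Case 1: W_app = 590.6 N
Case 2: W_app = 532.1 N
Case 3: W_app = 321.6 N
Ranking (highest first): 1, 2, 3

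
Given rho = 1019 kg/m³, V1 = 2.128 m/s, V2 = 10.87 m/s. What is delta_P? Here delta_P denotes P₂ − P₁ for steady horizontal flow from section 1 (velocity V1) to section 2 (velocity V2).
Formula: \Delta P = \frac{1}{2} \rho (V_1^2 - V_2^2)
delta_P = 0.5·1019·(2.128² − 10.87²)/1000 = -57.89 kPa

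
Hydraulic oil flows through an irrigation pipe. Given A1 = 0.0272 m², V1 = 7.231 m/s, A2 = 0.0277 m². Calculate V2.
Formula: V_2 = \frac{A_1 V_1}{A_2}
V2 = 0.0272·7.231/0.0277 = 7.1 m/s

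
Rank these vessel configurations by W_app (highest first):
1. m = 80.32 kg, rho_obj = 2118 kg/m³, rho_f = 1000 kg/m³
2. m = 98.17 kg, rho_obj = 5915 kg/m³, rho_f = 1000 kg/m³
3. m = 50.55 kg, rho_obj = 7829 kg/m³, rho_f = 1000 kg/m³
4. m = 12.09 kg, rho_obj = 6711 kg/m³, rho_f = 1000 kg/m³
Case 1: W_app = 415.9 N
Case 2: W_app = 800.2 N
Case 3: W_app = 432.6 N
Case 4: W_app = 100.9 N
Ranking (highest first): 2, 3, 1, 4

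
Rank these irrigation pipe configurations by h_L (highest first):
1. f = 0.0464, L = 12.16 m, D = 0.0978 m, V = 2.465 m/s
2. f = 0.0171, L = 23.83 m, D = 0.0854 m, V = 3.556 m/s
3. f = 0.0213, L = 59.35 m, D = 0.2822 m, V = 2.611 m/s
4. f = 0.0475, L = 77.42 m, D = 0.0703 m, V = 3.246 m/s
Case 1: h_L = 1.787 m
Case 2: h_L = 3.075 m
Case 3: h_L = 1.557 m
Case 4: h_L = 28.09 m
Ranking (highest first): 4, 2, 1, 3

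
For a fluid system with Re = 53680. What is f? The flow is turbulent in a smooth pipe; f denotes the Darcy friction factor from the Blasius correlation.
Formula: f = \frac{0.316}{Re^{0.25}}
f = 0.316/53680^0.25 = 0.02076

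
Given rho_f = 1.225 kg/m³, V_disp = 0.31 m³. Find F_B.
Formula: F_B = \rho_f g V_{disp}
F_B = 1.225·9.81·0.31 = 3.725 N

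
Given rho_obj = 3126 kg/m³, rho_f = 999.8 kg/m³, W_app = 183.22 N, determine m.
Formula: W_{app} = mg\left(1 - \frac{\rho_f}{\rho_{obj}}\right)
Substituting knowns: 183.22 = m·9.81·(1 − 999.8/3126)
Solving for m: m = 183.22/(9.81·(1 − 999.8/3126)) = 27.46 kg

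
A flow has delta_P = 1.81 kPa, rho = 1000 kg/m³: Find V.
Formula: V = \sqrt{\frac{2 \Delta P}{\rho}}
V = √(2·(1.81·1000)/1000) = 1.903 m/s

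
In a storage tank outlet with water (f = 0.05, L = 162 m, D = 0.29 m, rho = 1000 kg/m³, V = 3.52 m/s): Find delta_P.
Formula: \Delta P = f \frac{L}{D} \frac{\rho V^2}{2}
delta_P = 0.05·(162/0.29)·0.5·1000·3.52²/1000 = 173 kPa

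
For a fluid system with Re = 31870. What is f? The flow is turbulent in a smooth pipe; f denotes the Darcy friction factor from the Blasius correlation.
Formula: f = \frac{0.316}{Re^{0.25}}
f = 0.316/31870^0.25 = 0.02365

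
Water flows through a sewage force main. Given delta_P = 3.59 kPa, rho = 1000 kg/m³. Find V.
Formula: V = \sqrt{\frac{2 \Delta P}{\rho}}
V = √(2·(3.59·1000)/1000) = 2.68 m/s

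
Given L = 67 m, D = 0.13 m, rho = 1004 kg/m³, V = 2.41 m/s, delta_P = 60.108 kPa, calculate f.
Formula: \Delta P = f \frac{L}{D} \frac{\rho V^2}{2}
Substituting knowns: 60.108 = f·(67/0.13)·0.5·1004·2.41²/1000
Solving for f: f = (60.108·1000)/((67/0.13)·0.5·1004·2.41²) = 0.04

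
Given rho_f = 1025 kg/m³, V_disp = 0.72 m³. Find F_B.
Formula: F_B = \rho_f g V_{disp}
F_B = 1025·9.81·0.72 = 7240 N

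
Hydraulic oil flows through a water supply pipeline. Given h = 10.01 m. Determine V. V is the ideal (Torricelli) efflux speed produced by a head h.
Formula: V = \sqrt{2 g h}
V = √(2·9.81·10.01) = 14.01 m/s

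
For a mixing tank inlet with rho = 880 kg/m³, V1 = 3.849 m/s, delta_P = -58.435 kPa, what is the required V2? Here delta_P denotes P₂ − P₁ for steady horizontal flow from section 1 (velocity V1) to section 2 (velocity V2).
Formula: \Delta P = \frac{1}{2} \rho (V_1^2 - V_2^2)
Substituting knowns: -58.435 = 0.5·880·(3.849² − V2²)/1000
Solving for V2: V2 = √(3.849² − 2·(-58.435·1000)/880) = 12.15 m/s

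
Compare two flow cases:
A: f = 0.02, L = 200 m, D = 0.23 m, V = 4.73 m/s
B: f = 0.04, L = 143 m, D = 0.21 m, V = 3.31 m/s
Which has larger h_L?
h_L(A) = 19.83 m, h_L(B) = 15.21 m. Answer: A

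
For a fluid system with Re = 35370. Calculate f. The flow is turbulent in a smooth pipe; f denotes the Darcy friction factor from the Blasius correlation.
Formula: f = \frac{0.316}{Re^{0.25}}
f = 0.316/35370^0.25 = 0.02304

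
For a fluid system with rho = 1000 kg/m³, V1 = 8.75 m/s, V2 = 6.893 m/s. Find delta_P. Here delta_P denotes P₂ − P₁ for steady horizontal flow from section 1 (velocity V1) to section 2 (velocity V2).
Formula: \Delta P = \frac{1}{2} \rho (V_1^2 - V_2^2)
delta_P = 0.5·1000·(8.75² − 6.893²)/1000 = 14.52 kPa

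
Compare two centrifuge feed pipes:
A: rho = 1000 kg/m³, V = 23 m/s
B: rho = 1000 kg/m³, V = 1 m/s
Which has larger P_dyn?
P_dyn(A) = 264.5 kPa, P_dyn(B) = 0.5 kPa. Answer: A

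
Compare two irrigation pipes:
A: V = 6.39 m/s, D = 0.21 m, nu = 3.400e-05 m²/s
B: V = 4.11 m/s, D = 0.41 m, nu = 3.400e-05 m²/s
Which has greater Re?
Re(A) = 39468, Re(B) = 49562. Answer: B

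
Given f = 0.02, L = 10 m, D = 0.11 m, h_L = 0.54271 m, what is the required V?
Formula: h_L = f \frac{L}{D} \frac{V^2}{2g}
Substituting knowns: 0.54271 = 0.02·(10/0.11)·V²/(2·9.81)
Solving for V: V = √(0.54271·2·9.81/(0.02·(10/0.11))) = 2.42 m/s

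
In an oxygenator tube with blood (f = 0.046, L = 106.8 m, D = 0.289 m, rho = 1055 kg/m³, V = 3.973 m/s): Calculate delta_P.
Formula: \Delta P = f \frac{L}{D} \frac{\rho V^2}{2}
delta_P = 0.046·(106.8/0.289)·0.5·1055·3.973²/1000 = 141.5 kPa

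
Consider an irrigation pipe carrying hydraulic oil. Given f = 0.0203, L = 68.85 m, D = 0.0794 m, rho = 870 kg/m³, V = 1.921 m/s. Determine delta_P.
Formula: \Delta P = f \frac{L}{D} \frac{\rho V^2}{2}
delta_P = 0.0203·(68.85/0.0794)·0.5·870·1.921²/1000 = 28.26 kPa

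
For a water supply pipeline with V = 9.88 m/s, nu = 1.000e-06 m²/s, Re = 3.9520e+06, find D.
Formula: Re = \frac{V D}{\nu}
Substituting knowns: 3.9520e+06 = 9.88·D/1.000e-06
Solving for D: D = 3.9520e+06·1.000e-06/9.88 = 0.4 m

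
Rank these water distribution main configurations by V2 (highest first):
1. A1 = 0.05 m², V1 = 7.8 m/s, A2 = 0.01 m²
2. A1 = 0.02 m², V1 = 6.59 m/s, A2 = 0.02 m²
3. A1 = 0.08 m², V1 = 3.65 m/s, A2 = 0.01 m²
Case 1: V2 = 39 m/s
Case 2: V2 = 6.59 m/s
Case 3: V2 = 29.2 m/s
Ranking (highest first): 1, 3, 2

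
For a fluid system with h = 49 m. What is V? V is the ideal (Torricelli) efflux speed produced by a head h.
Formula: V = \sqrt{2 g h}
V = √(2·9.81·49) = 31.01 m/s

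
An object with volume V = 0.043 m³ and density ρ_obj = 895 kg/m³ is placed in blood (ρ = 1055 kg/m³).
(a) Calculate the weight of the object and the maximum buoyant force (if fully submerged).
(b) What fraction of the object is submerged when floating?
(a) W=rho_obj*g*V=895*9.81*0.043=377.5 N; F_B(max)=rho*g*V=1055*9.81*0.043=445.0 N
(b) Floating fraction=rho_obj/rho=895/1055=0.848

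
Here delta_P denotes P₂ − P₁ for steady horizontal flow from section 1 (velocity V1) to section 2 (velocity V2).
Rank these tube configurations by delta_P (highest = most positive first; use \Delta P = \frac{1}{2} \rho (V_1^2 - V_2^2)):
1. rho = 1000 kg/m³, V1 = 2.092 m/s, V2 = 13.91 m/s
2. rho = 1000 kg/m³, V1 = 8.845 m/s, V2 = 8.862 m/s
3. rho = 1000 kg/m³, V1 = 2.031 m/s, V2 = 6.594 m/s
Case 1: delta_P = -94.56 kPa
Case 2: delta_P = -0.1505 kPa
Case 3: delta_P = -19.68 kPa
Ranking (highest first): 2, 3, 1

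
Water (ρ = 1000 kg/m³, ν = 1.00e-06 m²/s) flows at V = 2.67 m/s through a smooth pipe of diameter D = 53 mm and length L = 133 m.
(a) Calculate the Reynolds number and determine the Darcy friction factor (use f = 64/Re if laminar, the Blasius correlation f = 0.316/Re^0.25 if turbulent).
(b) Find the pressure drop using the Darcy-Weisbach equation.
(a) Re = V·D/ν = 2.67·0.053/1.00e-06 = 141510 → turbulent (Re > 4000); f = 0.316/Re^0.25 = 0.316/141510^0.25 = 0.016293 (Blasius is strictly valid for Re ≲ 1e5; used here as the smooth-pipe estimate the problem specifies)
(b) Darcy-Weisbach: ΔP = f·(L/D)·½ρV²/1000 = 0.016293·(133/0.053)·½·1000·2.67²/1000 = 145.7 kPa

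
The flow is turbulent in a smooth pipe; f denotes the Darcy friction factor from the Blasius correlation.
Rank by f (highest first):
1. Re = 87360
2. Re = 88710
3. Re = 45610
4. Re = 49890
Case 1: f = 0.01838
Case 2: f = 0.01831
Case 3: f = 0.02162
Case 4: f = 0.02114
Ranking (highest first): 3, 4, 1, 2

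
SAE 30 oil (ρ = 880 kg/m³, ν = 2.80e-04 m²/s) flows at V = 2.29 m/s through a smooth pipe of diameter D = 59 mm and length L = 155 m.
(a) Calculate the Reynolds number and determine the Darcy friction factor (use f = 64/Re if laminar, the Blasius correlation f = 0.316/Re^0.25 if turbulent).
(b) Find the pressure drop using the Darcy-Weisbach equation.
(a) Re = V·D/ν = 2.29·0.059/2.80e-04 = 482.54 → laminar (Re < 2300); f = 64/Re = 64/482.54 = 0.13263
(b) Darcy-Weisbach: ΔP = f·(L/D)·½ρV²/1000 = 0.13263·(155/0.059)·½·880·2.29²/1000 = 804 kPa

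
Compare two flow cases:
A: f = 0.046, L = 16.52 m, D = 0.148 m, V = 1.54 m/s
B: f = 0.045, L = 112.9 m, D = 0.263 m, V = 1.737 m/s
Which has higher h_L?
h_L(A) = 0.6207 m, h_L(B) = 2.971 m. Answer: B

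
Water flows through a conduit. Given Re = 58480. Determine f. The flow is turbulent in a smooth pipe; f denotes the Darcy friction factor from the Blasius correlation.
Formula: f = \frac{0.316}{Re^{0.25}}
f = 0.316/58480^0.25 = 0.02032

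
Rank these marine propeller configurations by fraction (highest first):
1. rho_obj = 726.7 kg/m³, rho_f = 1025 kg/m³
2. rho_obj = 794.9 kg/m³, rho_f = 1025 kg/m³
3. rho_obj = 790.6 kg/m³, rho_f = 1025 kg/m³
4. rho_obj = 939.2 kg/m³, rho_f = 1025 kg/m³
Case 1: fraction = 0.709
Case 2: fraction = 0.7755
Case 3: fraction = 0.7713
Case 4: fraction = 0.9163
Ranking (highest first): 4, 2, 3, 1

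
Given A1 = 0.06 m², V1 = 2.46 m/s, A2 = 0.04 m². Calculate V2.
Formula: V_2 = \frac{A_1 V_1}{A_2}
V2 = 0.06·2.46/0.04 = 3.69 m/s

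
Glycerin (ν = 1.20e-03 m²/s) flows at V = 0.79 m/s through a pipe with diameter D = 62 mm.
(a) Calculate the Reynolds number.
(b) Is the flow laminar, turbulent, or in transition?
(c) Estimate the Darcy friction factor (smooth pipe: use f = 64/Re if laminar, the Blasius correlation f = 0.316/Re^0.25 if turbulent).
(a) Re = V·D/ν = 0.79·0.062/1.20e-03 = 40.817
(b) Flow regime: laminar (Re < 2300)
(c) Friction factor: f = 64/Re = 64/40.817 = 1.568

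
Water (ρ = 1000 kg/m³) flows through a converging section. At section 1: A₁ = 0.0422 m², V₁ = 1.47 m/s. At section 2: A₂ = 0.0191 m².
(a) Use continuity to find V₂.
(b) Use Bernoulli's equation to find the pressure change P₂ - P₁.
(a) Continuity: A₁V₁=A₂V₂ -> V₂=A₁V₁/A₂=0.0422*1.47/0.0191=3.25 m/s
(b) Bernoulli: P₂-P₁=0.5*rho*(V₁^2-V₂^2)/1000=0.5*1000*(1.47^2-3.25^2)/1000=-4.201 kPa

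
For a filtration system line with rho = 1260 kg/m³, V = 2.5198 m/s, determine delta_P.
Formula: V = \sqrt{\frac{2 \Delta P}{\rho}}
Substituting knowns: 2.5198 = √(2·(delta_P·1000)/1260)
Solving for delta_P: delta_P = 2.5198²·1260/2/1000 = 4 kPa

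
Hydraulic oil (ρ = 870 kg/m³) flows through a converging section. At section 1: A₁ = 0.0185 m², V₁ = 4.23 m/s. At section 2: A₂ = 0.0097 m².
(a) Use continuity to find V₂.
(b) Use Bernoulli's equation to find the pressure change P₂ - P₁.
(a) Continuity: A₁V₁=A₂V₂ -> V₂=A₁V₁/A₂=0.0185*4.23/0.0097=8.07 m/s
(b) Bernoulli: P₂-P₁=0.5*rho*(V₁^2-V₂^2)/1000=0.5*870*(4.23^2-8.07^2)/1000=-20.55 kPa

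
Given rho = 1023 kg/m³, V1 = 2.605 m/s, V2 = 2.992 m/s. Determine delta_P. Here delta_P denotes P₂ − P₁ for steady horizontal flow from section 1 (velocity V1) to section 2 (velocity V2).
Formula: \Delta P = \frac{1}{2} \rho (V_1^2 - V_2^2)
delta_P = 0.5·1023·(2.605² − 2.992²)/1000 = -1.108 kPa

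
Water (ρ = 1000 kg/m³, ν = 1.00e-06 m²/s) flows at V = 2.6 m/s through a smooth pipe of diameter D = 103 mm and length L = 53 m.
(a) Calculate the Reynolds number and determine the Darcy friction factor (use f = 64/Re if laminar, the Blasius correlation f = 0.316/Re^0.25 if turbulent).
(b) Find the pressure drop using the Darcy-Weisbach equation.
(a) Re = V·D/ν = 2.6·0.103/1.00e-06 = 267800 → turbulent (Re > 4000); f = 0.316/Re^0.25 = 0.316/267800^0.25 = 0.013891 (Blasius is strictly valid for Re ≲ 1e5; used here as the smooth-pipe estimate the problem specifies)
(b) Darcy-Weisbach: ΔP = f·(L/D)·½ρV²/1000 = 0.013891·(53/0.103)·½·1000·2.6²/1000 = 24.16 kPa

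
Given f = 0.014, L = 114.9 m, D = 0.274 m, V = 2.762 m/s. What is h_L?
Formula: h_L = f \frac{L}{D} \frac{V^2}{2g}
h_L = 0.014·(114.9/0.274)·2.762²/(2·9.81) = 2.283 m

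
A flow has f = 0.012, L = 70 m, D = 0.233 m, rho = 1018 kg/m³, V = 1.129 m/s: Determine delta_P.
Formula: \Delta P = f \frac{L}{D} \frac{\rho V^2}{2}
delta_P = 0.012·(70/0.233)·0.5·1018·1.129²/1000 = 2.339 kPa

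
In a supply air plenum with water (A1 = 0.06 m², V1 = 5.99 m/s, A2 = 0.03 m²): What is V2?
Formula: V_2 = \frac{A_1 V_1}{A_2}
V2 = 0.06·5.99/0.03 = 11.98 m/s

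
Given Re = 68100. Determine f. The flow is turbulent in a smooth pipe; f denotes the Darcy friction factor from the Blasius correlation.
Formula: f = \frac{0.316}{Re^{0.25}}
f = 0.316/68100^0.25 = 0.01956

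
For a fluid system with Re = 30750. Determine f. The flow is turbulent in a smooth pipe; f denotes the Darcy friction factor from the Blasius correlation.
Formula: f = \frac{0.316}{Re^{0.25}}
f = 0.316/30750^0.25 = 0.02386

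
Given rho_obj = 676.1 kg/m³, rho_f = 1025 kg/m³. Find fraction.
Formula: f_{sub} = \frac{\rho_{obj}}{\rho_f}
fraction = 676.1/1025 = 0.6596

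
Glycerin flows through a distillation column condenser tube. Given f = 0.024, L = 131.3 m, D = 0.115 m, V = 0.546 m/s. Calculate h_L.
Formula: h_L = f \frac{L}{D} \frac{V^2}{2g}
h_L = 0.024·(131.3/0.115)·0.546²/(2·9.81) = 0.4164 m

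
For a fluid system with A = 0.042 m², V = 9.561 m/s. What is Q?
Formula: Q = A V
Q = 0.042·9.561·1000 = 401.6 L/s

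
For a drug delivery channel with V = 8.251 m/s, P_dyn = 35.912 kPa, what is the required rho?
Formula: P_{dyn} = \frac{1}{2} \rho V^2
Substituting knowns: 35.912 = 0.5·rho·8.251²/1000
Solving for rho: rho = 2·(35.912·1000)/8.251² = 1055 kg/m³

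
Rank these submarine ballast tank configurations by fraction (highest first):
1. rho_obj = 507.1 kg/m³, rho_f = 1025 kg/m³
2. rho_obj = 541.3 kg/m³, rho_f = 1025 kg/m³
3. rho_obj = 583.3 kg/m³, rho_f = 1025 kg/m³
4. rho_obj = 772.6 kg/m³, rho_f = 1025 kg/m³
Case 1: fraction = 0.4947
Case 2: fraction = 0.5281
Case 3: fraction = 0.5691
Case 4: fraction = 0.7538
Ranking (highest first): 4, 3, 2, 1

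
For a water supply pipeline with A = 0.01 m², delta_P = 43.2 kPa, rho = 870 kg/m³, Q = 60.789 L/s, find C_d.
Formula: Q = C_d A \sqrt{\frac{2 \Delta P}{\rho}}
Substituting knowns: 60.789 = C_d·0.01·√(2·(43.2·1000)/870)·1000
Solving for C_d: C_d = (60.789/1000)/(0.01·√(2·(43.2·1000)/870)) = 0.61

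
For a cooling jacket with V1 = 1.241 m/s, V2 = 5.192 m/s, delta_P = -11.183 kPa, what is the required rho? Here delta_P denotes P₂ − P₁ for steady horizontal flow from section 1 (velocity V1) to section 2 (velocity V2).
Formula: \Delta P = \frac{1}{2} \rho (V_1^2 - V_2^2)
Substituting knowns: -11.183 = 0.5·rho·(1.241² − 5.192²)/1000
Solving for rho: rho = 2·(-11.183·1000)/(1.241² − 5.192²) = 880 kg/m³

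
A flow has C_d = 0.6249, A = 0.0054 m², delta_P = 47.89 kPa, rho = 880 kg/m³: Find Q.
Formula: Q = C_d A \sqrt{\frac{2 \Delta P}{\rho}}
Q = 0.6249·0.0054·√(2·(47.89·1000)/880)·1000 = 35.2 L/s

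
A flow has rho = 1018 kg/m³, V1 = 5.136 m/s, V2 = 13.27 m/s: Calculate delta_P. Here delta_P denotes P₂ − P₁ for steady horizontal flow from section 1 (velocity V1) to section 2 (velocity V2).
Formula: \Delta P = \frac{1}{2} \rho (V_1^2 - V_2^2)
delta_P = 0.5·1018·(5.136² − 13.27²)/1000 = -76.2 kPa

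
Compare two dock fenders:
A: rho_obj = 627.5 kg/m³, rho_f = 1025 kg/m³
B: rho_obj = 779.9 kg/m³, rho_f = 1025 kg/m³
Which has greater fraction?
fraction(A) = 0.6122, fraction(B) = 0.7609. Answer: B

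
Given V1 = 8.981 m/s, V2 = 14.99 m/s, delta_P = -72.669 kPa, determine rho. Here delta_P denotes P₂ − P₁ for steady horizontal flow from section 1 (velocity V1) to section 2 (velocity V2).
Formula: \Delta P = \frac{1}{2} \rho (V_1^2 - V_2^2)
Substituting knowns: -72.669 = 0.5·rho·(8.981² − 14.99²)/1000
Solving for rho: rho = 2·(-72.669·1000)/(8.981² − 14.99²) = 1009 kg/m³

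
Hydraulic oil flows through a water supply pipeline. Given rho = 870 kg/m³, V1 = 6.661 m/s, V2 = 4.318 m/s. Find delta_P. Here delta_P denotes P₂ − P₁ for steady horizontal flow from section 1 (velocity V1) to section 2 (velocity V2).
Formula: \Delta P = \frac{1}{2} \rho (V_1^2 - V_2^2)
delta_P = 0.5·870·(6.661² − 4.318²)/1000 = 11.19 kPa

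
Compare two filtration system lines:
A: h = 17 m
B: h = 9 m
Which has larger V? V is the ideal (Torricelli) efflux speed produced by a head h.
V(A) = 18.26 m/s, V(B) = 13.29 m/s. Answer: A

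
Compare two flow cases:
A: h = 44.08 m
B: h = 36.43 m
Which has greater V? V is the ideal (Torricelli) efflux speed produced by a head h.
V(A) = 29.41 m/s, V(B) = 26.73 m/s. Answer: A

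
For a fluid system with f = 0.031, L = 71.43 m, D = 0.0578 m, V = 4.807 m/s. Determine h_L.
Formula: h_L = f \frac{L}{D} \frac{V^2}{2g}
h_L = 0.031·(71.43/0.0578)·4.807²/(2·9.81) = 45.12 m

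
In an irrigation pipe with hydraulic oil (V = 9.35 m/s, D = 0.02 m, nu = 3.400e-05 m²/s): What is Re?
Formula: Re = \frac{V D}{\nu}
Re = 9.35·0.02/3.400e-05 = 5500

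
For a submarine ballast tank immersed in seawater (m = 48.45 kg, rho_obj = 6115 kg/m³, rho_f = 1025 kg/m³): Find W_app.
Formula: W_{app} = mg\left(1 - \frac{\rho_f}{\rho_{obj}}\right)
W_app = 48.45·9.81·(1 − 1025/6115) = 395.6 N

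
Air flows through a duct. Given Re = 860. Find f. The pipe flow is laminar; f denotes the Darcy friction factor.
Formula: f = \frac{64}{Re}
f = 64/860 = 0.07442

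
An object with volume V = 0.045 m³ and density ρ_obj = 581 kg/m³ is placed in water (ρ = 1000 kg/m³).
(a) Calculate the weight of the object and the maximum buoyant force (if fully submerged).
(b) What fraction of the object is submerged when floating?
(a) W=rho_obj*g*V=581*9.81*0.045=256.5 N; F_B(max)=rho*g*V=1000*9.81*0.045=441.4 N
(b) Floating fraction=rho_obj/rho=581/1000=0.581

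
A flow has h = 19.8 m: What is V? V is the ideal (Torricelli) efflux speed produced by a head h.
Formula: V = \sqrt{2 g h}
V = √(2·9.81·19.8) = 19.71 m/s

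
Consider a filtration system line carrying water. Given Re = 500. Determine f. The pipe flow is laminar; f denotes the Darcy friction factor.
Formula: f = \frac{64}{Re}
f = 64/500 = 0.128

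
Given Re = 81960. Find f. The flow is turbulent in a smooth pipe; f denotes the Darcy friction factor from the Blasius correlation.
Formula: f = \frac{0.316}{Re^{0.25}}
f = 0.316/81960^0.25 = 0.01868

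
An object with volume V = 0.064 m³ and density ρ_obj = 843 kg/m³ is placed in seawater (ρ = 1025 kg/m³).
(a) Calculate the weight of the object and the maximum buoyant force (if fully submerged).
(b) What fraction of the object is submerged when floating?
(a) W=rho_obj*g*V=843*9.81*0.064=529.3 N; F_B(max)=rho*g*V=1025*9.81*0.064=643.5 N
(b) Floating fraction=rho_obj/rho=843/1025=0.822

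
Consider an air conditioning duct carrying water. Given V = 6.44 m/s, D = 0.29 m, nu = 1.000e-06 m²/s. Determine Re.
Formula: Re = \frac{V D}{\nu}
Re = 6.44·0.29/1.000e-06 = 1.868e+06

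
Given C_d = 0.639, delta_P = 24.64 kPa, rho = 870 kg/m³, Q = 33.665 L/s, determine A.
Formula: Q = C_d A \sqrt{\frac{2 \Delta P}{\rho}}
Substituting knowns: 33.665 = 0.639·A·√(2·(24.64·1000)/870)·1000
Solving for A: A = (33.665/1000)/(0.639·√(2·(24.64·1000)/870)) = 0.007 m²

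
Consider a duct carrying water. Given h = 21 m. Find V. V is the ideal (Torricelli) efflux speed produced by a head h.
Formula: V = \sqrt{2 g h}
V = √(2·9.81·21) = 20.3 m/s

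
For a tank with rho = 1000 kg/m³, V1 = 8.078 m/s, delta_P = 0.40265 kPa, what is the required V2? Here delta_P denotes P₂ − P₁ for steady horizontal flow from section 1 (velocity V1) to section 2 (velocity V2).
Formula: \Delta P = \frac{1}{2} \rho (V_1^2 - V_2^2)
Substituting knowns: 0.40265 = 0.5·1000·(8.078² − V2²)/1000
Solving for V2: V2 = √(8.078² − 2·(0.40265·1000)/1000) = 8.028 m/s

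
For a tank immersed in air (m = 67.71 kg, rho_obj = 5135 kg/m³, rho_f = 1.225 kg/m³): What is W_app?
Formula: W_{app} = mg\left(1 - \frac{\rho_f}{\rho_{obj}}\right)
W_app = 67.71·9.81·(1 − 1.225/5135) = 664.1 N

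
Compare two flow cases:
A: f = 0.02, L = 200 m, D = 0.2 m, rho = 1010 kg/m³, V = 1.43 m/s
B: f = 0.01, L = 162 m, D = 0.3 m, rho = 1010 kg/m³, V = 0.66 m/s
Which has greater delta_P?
delta_P(A) = 20.65 kPa, delta_P(B) = 1.188 kPa. Answer: A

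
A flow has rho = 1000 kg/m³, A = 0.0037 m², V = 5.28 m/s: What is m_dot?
Formula: \dot{m} = \rho A V
m_dot = 1000·0.0037·5.28 = 19.54 kg/s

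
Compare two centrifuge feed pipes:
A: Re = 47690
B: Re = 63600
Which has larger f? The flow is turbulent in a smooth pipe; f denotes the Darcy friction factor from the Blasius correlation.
f(A) = 0.02138, f(B) = 0.0199. Answer: A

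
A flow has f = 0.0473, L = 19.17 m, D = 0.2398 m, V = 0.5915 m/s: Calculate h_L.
Formula: h_L = f \frac{L}{D} \frac{V^2}{2g}
h_L = 0.0473·(19.17/0.2398)·0.5915²/(2·9.81) = 0.06743 m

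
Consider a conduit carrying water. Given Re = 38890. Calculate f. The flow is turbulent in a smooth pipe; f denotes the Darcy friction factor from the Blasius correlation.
Formula: f = \frac{0.316}{Re^{0.25}}
f = 0.316/38890^0.25 = 0.0225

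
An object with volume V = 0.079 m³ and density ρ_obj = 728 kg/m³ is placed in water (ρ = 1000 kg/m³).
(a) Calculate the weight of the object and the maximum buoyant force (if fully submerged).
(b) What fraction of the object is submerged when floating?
(a) W=rho_obj*g*V=728*9.81*0.079=564.2 N; F_B(max)=rho*g*V=1000*9.81*0.079=775.0 N
(b) Floating fraction=rho_obj/rho=728/1000=0.728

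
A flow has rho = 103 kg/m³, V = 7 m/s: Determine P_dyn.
Formula: P_{dyn} = \frac{1}{2} \rho V^2
P_dyn = 0.5·103·7²/1000 = 2.523 kPa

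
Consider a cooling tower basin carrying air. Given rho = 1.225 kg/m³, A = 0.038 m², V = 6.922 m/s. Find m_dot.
Formula: \dot{m} = \rho A V
m_dot = 1.225·0.038·6.922 = 0.3222 kg/s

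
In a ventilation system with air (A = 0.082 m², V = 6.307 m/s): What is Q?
Formula: Q = A V
Q = 0.082·6.307·1000 = 517.2 L/s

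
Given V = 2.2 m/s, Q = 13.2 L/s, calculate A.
Formula: Q = A V
Substituting knowns: 13.2 = A·2.2·1000
Solving for A: A = (13.2/1000)/2.2 = 0.006 m²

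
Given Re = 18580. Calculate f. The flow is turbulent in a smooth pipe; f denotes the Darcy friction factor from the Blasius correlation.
Formula: f = \frac{0.316}{Re^{0.25}}
f = 0.316/18580^0.25 = 0.02707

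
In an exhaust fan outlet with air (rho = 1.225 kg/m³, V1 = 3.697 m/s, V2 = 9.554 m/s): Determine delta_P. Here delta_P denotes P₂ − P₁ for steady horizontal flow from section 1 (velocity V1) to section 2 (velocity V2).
Formula: \Delta P = \frac{1}{2} \rho (V_1^2 - V_2^2)
delta_P = 0.5·1.225·(3.697² − 9.554²)/1000 = -0.04754 kPa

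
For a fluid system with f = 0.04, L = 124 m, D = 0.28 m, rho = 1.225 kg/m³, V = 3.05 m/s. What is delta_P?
Formula: \Delta P = f \frac{L}{D} \frac{\rho V^2}{2}
delta_P = 0.04·(124/0.28)·0.5·1.225·3.05²/1000 = 0.1009 kPa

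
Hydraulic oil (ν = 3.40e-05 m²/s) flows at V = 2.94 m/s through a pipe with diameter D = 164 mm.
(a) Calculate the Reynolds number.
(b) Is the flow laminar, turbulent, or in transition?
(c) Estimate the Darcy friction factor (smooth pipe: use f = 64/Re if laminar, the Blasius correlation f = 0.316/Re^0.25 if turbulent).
(a) Re = V·D/ν = 2.94·0.164/3.40e-05 = 14181
(b) Flow regime: turbulent (Re > 4000)
(c) Friction factor: f = 0.316/Re^0.25 = 0.316/14181^0.25 = 0.02896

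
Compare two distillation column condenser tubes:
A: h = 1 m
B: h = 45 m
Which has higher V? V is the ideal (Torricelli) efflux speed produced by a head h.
V(A) = 4.429 m/s, V(B) = 29.71 m/s. Answer: B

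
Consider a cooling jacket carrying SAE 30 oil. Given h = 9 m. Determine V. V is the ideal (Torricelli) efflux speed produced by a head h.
Formula: V = \sqrt{2 g h}
V = √(2·9.81·9) = 13.29 m/s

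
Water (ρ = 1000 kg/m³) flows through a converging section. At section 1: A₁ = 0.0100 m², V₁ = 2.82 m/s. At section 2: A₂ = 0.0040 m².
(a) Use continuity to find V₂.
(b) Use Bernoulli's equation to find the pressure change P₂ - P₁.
(a) Continuity: A₁V₁=A₂V₂ -> V₂=A₁V₁/A₂=0.0100*2.82/0.0040=7.05 m/s
(b) Bernoulli: P₂-P₁=0.5*rho*(V₁^2-V₂^2)/1000=0.5*1000*(2.82^2-7.05^2)/1000=-20.88 kPa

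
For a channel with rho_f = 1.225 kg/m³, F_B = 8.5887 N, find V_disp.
Formula: F_B = \rho_f g V_{disp}
Substituting knowns: 8.5887 = 1.225·9.81·V_disp
Solving for V_disp: V_disp = 8.5887/(1.225·9.81) = 0.7147 m³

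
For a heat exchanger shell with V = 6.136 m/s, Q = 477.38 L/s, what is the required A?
Formula: Q = A V
Substituting knowns: 477.38 = A·6.136·1000
Solving for A: A = (477.38/1000)/6.136 = 0.0778 m²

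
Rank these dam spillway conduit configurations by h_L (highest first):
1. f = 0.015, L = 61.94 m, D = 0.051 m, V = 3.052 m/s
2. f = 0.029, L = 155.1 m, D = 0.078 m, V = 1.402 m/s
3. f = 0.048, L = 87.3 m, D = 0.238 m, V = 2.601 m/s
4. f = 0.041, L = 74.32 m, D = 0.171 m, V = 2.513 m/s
Case 1: h_L = 8.649 m
Case 2: h_L = 5.777 m
Case 3: h_L = 6.071 m
Case 4: h_L = 5.736 m
Ranking (highest first): 1, 3, 2, 4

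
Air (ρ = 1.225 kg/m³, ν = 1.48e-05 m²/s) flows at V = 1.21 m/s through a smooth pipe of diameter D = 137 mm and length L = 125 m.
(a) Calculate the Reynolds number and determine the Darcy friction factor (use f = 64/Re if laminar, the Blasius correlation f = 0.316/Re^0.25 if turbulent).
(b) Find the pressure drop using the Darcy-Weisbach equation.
(a) Re = V·D/ν = 1.21·0.137/1.48e-05 = 11201 → turbulent (Re > 4000); f = 0.316/Re^0.25 = 0.316/11201^0.25 = 0.030717
(b) Darcy-Weisbach: ΔP = f·(L/D)·½ρV²/1000 = 0.030717·(125/0.137)·½·1.225·1.21²/1000 = 0.02513 kPa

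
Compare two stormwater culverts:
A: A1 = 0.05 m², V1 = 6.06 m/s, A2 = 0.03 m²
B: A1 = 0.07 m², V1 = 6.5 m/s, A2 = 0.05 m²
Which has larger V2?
V2(A) = 10.1 m/s, V2(B) = 9.1 m/s. Answer: A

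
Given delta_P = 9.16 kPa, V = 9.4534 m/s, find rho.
Formula: V = \sqrt{\frac{2 \Delta P}{\rho}}
Substituting knowns: 9.4534 = √(2·(9.16·1000)/rho)
Solving for rho: rho = 2·(9.16·1000)/9.4534² = 205 kg/m³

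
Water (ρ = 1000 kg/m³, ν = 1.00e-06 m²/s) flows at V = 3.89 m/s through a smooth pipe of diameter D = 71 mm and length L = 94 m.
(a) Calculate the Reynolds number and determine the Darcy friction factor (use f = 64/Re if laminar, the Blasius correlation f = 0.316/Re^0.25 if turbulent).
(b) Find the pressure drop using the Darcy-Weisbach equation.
(a) Re = V·D/ν = 3.89·0.071/1.00e-06 = 276190 → turbulent (Re > 4000); f = 0.316/Re^0.25 = 0.316/276190^0.25 = 0.013784 (Blasius is strictly valid for Re ≲ 1e5; used here as the smooth-pipe estimate the problem specifies)
(b) Darcy-Weisbach: ΔP = f·(L/D)·½ρV²/1000 = 0.013784·(94/0.071)·½·1000·3.89²/1000 = 138.1 kPa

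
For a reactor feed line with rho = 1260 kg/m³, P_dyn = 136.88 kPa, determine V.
Formula: P_{dyn} = \frac{1}{2} \rho V^2
Substituting knowns: 136.88 = 0.5·1260·V²/1000
Solving for V: V = √(2·(136.88·1000)/1260) = 14.74 m/s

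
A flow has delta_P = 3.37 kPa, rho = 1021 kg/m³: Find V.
Formula: V = \sqrt{\frac{2 \Delta P}{\rho}}
V = √(2·(3.37·1000)/1021) = 2.569 m/s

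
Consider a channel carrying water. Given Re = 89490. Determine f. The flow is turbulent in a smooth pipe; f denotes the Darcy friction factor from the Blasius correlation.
Formula: f = \frac{0.316}{Re^{0.25}}
f = 0.316/89490^0.25 = 0.01827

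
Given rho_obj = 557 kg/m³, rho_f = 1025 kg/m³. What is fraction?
Formula: f_{sub} = \frac{\rho_{obj}}{\rho_f}
fraction = 557/1025 = 0.5434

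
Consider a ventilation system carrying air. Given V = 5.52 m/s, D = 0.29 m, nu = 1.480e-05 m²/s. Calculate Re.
Formula: Re = \frac{V D}{\nu}
Re = 5.52·0.29/1.480e-05 = 108162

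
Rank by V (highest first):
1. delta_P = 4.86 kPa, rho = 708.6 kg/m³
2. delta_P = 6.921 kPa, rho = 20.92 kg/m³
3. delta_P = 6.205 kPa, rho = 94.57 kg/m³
Case 1: V = 3.704 m/s
Case 2: V = 25.72 m/s
Case 3: V = 11.46 m/s
Ranking (highest first): 2, 3, 1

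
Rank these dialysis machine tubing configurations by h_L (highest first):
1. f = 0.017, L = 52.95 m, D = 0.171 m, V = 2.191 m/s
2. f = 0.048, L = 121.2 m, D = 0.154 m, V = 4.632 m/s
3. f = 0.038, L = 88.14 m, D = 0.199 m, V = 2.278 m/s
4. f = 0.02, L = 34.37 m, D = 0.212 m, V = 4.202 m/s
Case 1: h_L = 1.288 m
Case 2: h_L = 41.31 m
Case 3: h_L = 4.452 m
Case 4: h_L = 2.918 m
Ranking (highest first): 2, 3, 4, 1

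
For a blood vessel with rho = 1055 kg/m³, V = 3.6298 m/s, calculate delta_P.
Formula: V = \sqrt{\frac{2 \Delta P}{\rho}}
Substituting knowns: 3.6298 = √(2·(delta_P·1000)/1055)
Solving for delta_P: delta_P = 3.6298²·1055/2/1000 = 6.95 kPa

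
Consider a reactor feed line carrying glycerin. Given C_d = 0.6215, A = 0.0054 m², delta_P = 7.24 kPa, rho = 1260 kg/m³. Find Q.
Formula: Q = C_d A \sqrt{\frac{2 \Delta P}{\rho}}
Q = 0.6215·0.0054·√(2·(7.24·1000)/1260)·1000 = 11.38 L/s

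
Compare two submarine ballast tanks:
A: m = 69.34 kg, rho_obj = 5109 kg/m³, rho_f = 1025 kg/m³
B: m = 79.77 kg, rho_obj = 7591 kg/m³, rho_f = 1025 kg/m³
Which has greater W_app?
W_app(A) = 543.8 N, W_app(B) = 676.9 N. Answer: B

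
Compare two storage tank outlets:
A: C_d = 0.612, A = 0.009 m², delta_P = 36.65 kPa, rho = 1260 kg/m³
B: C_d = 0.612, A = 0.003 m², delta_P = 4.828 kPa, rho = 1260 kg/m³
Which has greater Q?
Q(A) = 42.01 L/s, Q(B) = 5.083 L/s. Answer: A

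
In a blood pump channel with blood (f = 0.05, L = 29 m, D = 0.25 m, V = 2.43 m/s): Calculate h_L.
Formula: h_L = f \frac{L}{D} \frac{V^2}{2g}
h_L = 0.05·(29/0.25)·2.43²/(2·9.81) = 1.746 m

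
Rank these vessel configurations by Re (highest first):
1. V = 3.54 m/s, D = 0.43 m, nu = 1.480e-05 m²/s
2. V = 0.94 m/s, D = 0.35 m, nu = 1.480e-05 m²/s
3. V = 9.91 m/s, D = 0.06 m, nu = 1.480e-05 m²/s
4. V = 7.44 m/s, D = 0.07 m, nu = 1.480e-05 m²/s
Case 1: Re = 102851
Case 2: Re = 22230
Case 3: Re = 40176
Case 4: Re = 35189
Ranking (highest first): 1, 3, 4, 2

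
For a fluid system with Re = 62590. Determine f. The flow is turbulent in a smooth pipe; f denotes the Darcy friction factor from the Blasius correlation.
Formula: f = \frac{0.316}{Re^{0.25}}
f = 0.316/62590^0.25 = 0.01998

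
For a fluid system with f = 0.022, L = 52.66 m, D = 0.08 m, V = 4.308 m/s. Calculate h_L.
Formula: h_L = f \frac{L}{D} \frac{V^2}{2g}
h_L = 0.022·(52.66/0.08)·4.308²/(2·9.81) = 13.7 m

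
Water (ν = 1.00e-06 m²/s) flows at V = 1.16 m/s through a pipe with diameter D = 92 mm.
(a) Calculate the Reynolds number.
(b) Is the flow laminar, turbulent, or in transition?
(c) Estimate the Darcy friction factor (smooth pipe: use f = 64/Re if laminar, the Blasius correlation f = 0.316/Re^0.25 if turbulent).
(a) Re = V·D/ν = 1.16·0.092/1.00e-06 = 106720
(b) Flow regime: turbulent (Re > 4000)
(c) Friction factor: f = 0.316/Re^0.25 = 0.316/106720^0.25 = 0.01748 (Blasius is strictly valid for Re ≲ 1e5; used here as the smooth-pipe estimate the problem specifies)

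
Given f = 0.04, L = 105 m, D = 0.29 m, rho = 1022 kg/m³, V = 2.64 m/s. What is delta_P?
Formula: \Delta P = f \frac{L}{D} \frac{\rho V^2}{2}
delta_P = 0.04·(105/0.29)·0.5·1022·2.64²/1000 = 51.58 kPa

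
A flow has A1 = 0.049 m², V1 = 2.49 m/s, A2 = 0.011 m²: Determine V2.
Formula: V_2 = \frac{A_1 V_1}{A_2}
V2 = 0.049·2.49/0.011 = 11.09 m/s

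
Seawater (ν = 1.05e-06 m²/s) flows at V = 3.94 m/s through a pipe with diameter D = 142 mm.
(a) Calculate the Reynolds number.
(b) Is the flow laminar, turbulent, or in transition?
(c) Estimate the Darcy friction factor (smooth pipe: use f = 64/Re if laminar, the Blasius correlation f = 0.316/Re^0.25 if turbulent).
(a) Re = V·D/ν = 3.94·0.142/1.05e-06 = 532840
(b) Flow regime: turbulent (Re > 4000)
(c) Friction factor: f = 0.316/Re^0.25 = 0.316/532840^0.25 = 0.0117 (Blasius is strictly valid for Re ≲ 1e5; used here as the smooth-pipe estimate the problem specifies)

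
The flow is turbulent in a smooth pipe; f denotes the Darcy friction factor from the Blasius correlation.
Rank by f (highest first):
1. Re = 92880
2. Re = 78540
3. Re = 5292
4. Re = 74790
Case 1: f = 0.0181
Case 2: f = 0.01888
Case 3: f = 0.03705
Case 4: f = 0.01911
Ranking (highest first): 3, 4, 2, 1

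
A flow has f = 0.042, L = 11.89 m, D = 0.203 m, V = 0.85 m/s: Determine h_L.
Formula: h_L = f \frac{L}{D} \frac{V^2}{2g}
h_L = 0.042·(11.89/0.203)·0.85²/(2·9.81) = 0.09059 m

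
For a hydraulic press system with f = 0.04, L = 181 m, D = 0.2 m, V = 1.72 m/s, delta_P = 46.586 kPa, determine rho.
Formula: \Delta P = f \frac{L}{D} \frac{\rho V^2}{2}
Substituting knowns: 46.586 = 0.04·(181/0.2)·0.5·rho·1.72²/1000
Solving for rho: rho = (46.586·1000)/(0.04·(181/0.2)·0.5·1.72²) = 870 kg/m³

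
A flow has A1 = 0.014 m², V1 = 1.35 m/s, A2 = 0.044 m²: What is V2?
Formula: V_2 = \frac{A_1 V_1}{A_2}
V2 = 0.014·1.35/0.044 = 0.4295 m/s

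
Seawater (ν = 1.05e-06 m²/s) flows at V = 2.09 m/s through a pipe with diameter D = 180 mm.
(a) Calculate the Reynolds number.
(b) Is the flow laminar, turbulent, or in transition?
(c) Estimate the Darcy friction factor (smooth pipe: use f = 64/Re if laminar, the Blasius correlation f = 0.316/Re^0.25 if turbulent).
(a) Re = V·D/ν = 2.09·0.18/1.05e-06 = 358290
(b) Flow regime: turbulent (Re > 4000)
(c) Friction factor: f = 0.316/Re^0.25 = 0.316/358290^0.25 = 0.01292 (Blasius is strictly valid for Re ≲ 1e5; used here as the smooth-pipe estimate the problem specifies)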